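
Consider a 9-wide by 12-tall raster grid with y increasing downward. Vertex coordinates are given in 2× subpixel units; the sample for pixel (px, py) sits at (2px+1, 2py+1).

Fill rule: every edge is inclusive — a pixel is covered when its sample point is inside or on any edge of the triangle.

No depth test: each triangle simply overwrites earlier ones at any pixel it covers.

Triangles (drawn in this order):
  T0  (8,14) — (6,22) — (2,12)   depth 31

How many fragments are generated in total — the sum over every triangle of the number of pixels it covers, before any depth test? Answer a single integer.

T0:
  2·area = 52
  edge (8, 14)→(6, 22): d=(-2,8) inclusive
  edge (6, 22)→(2, 12): d=(-4,-10) inclusive
  edge (2, 12)→(8, 14): d=(6,2) inclusive
    (1,6)@(3, 13): e=[42,6,4] → █
    (2,6)@(5, 13): e=[26,26,0] → █  [on edge]
    (3,6)@(7, 13): e=[10,46,-4] → ·
    (1,7)@(3, 15): e=[38,-2,16] → ·
    (2,7)@(5, 15): e=[22,18,12] → █
    (3,7)@(7, 15): e=[6,38,8] → █
    (4,7)@(9, 15): e=[-10,58,4] → ·
    (5,7)@(11, 15): e=[-26,78,0] → ·  [on edge]
    (2,8)@(5, 17): e=[18,10,24] → █
    (4,8)@(9, 17): e=[-14,50,16] → ·
    (8,8)@(17, 17): e=[-78,130,0] → ·  [on edge]
    (2,9)@(5, 19): e=[14,2,36] → █
  covered (7 px):
    · · · · · · · · ·
    · · · · · · · · ·
    · · · · · · · · ·
    · · · · · · · · ·
    · · · · · · · · ·
    · · · · · · · · ·
    · █ █ · · · · · ·
    · · █ █ · · · · ·
    · · █ █ · · · · ·
    · · █ · · · · · ·
    · · · · · · · · ·
    · · · · · · · · ·

Answer: 7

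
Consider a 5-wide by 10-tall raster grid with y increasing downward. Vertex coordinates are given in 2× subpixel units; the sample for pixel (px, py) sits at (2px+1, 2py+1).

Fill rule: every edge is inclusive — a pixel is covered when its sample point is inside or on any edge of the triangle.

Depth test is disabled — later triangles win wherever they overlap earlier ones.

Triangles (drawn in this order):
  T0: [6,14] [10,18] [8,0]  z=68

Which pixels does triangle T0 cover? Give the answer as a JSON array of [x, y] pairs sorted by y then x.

T0:
  2·area = 64  (B↔C swapped to make it positive)
  edge (6, 14)→(8, 0): d=(2,-14) inclusive
  edge (8, 0)→(10, 18): d=(2,18) inclusive
  edge (10, 18)→(6, 14): d=(-4,-4) inclusive
    (3,3)@(7, 7): e=[0,32,32] → #  [on edge]
    (4,3)@(9, 7): e=[28,-4,40] → ·
    (0,4)@(1, 9): e=[-80,144,0] → ·  [on edge]
    (3,4)@(7, 9): e=[4,36,24] → #
    (4,4)@(9, 9): e=[32,0,32] → #  [on edge]
    (1,5)@(3, 11): e=[-48,112,0] → ·  [on edge]
    (3,5)@(7, 11): e=[8,40,16] → #
    (2,6)@(5, 13): e=[-16,80,0] → ·  [on edge]
    (3,6)@(7, 13): e=[12,44,8] → #
    (3,7)@(7, 15): e=[16,48,0] → #  [on edge]
    (3,8)@(7, 17): e=[20,52,-8] → ·
    (4,8)@(9, 17): e=[48,16,0] → #  [on edge]
  covered (10 px):
    · · · · ·
    · · · · ·
    · · · · ·
    · · · # ·
    · · · # #
    · · · # #
    · · · # #
    · · · # #
    · · · · #
    · · · · ·

Answer: [[3,3],[3,4],[4,4],[3,5],[4,5],[3,6],[4,6],[3,7],[4,7],[4,8]]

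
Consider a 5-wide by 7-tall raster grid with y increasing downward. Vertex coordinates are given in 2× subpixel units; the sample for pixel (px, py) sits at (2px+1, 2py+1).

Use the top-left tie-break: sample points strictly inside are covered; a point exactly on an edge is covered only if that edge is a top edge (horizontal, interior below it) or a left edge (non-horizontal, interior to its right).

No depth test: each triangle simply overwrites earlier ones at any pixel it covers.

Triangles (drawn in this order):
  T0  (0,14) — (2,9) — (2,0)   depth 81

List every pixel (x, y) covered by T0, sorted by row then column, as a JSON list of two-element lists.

T0:
  2·area = 18  (B↔C swapped to make it positive)
  edge (0, 14)→(2, 0): d=(2,-14) top-left  bias=+0
  edge (2, 0)→(2, 9): d=(0,9) right/bottom  bias=-1
  edge (2, 9)→(0, 14): d=(-2,5) right/bottom  bias=-1
    (0,3)@(1, 7): e=[0,9,9] → #  [on edge]
    (1,3)@(3, 7): e=[28,-9,-1] → ·
    (0,4)@(1, 9): e=[4,9,5] → #
    (1,4)@(3, 9): e=[32,-9,-5] → ·
    (0,5)@(1, 11): e=[8,9,1] → #
    (1,5)@(3, 11): e=[36,-9,-9] → ·
    (0,6)@(1, 13): e=[12,9,-3] → ·
  covered (3 px):
    · · · · ·
    · · · · ·
    · · · · ·
    # · · · ·
    # · · · ·
    # · · · ·
    · · · · ·

Answer: [[0,3],[0,4],[0,5]]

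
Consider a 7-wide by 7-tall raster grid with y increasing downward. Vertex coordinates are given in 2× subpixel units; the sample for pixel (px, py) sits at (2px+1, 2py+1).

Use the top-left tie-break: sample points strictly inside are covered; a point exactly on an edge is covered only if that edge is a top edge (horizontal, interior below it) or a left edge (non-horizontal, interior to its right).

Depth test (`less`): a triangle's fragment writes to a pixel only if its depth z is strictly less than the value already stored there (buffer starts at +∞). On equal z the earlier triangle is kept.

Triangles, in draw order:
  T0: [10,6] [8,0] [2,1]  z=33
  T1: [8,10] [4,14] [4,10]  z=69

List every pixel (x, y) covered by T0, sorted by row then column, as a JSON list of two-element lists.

T0:
  2·area = 38  (B↔C swapped to make it positive)
  edge (10, 6)→(2, 1): d=(-8,-5) top-left  bias=+0
  edge (2, 1)→(8, 0): d=(6,-1) top-left  bias=+0
  edge (8, 0)→(10, 6): d=(2,6) right/bottom  bias=-1
    (1,0)@(3, 1): e=[5,1,32] → #
    (2,0)@(5, 1): e=[15,3,20] → #
    (3,0)@(7, 1): e=[25,5,8] → #
    (4,0)@(9, 1): e=[35,7,-4] → ·
    (1,1)@(3, 3): e=[-11,13,36] → ·
    (2,1)@(5, 3): e=[-1,15,24] → ·
    (3,1)@(7, 3): e=[9,17,12] → #
    (4,1)@(9, 3): e=[19,19,0] → ·  [on edge]
    (3,2)@(7, 5): e=[-7,29,16] → ·
    (4,2)@(9, 5): e=[3,31,4] → #
    (5,2)@(11, 5): e=[13,33,-8] → ·
    (4,3)@(9, 7): e=[-13,43,8] → ·
    (5,4)@(11, 9): e=[-19,57,0] → ·  [on edge]
  covered (5 px):
    · # # # · · ·
    · · · # · · ·
    · · · · # · ·
    · · · · · · ·
    · · · · · · ·
    · · · · · · ·
    · · · · · · ·
T1:
  2·area = 16
  edge (8, 10)→(4, 14): d=(-4,4) right/bottom  bias=-1
  edge (4, 14)→(4, 10): d=(0,-4) top-left  bias=+0
  edge (4, 10)→(8, 10): d=(4,0) top-left  bias=+0
    (6,2)@(13, 5): e=[0,36,-20] → ·  [on edge]
    (5,3)@(11, 7): e=[0,28,-12] → ·  [on edge]
    (4,4)@(9, 9): e=[0,20,-4] → ·  [on edge]
    (2,5)@(5, 11): e=[8,4,4] → #
    (3,5)@(7, 11): e=[0,12,4] → ·  [on edge]
    (2,6)@(5, 13): e=[0,4,12] → ·  [on edge]
  covered (1 px):
    · · · · · · ·
    · · · · · · ·
    · · · · · · ·
    · · · · · · ·
    · · · · · · ·
    · · # · · · ·
    · · · · · · ·

Final: [[1,0],[2,0],[3,0],[3,1],[4,2]]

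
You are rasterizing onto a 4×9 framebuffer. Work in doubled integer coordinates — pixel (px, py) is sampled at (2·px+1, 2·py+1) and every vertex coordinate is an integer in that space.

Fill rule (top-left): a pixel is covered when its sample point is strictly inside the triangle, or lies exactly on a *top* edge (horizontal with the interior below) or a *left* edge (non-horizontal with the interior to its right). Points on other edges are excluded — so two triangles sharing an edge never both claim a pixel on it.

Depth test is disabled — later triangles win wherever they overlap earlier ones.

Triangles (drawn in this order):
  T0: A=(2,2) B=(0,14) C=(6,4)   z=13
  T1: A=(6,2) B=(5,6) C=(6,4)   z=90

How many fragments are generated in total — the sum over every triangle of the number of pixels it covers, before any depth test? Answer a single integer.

T0:
  2·area = 52  (B↔C swapped to make it positive)
  edge (2, 2)→(6, 4): d=(4,2) right/bottom  bias=-1
  edge (6, 4)→(0, 14): d=(-6,10) right/bottom  bias=-1
  edge (0, 14)→(2, 2): d=(2,-12) top-left  bias=+0
    (1,1)@(3, 3): e=[2,36,14] → X
    (2,1)@(5, 3): e=[-2,16,38] → .
    (1,2)@(3, 5): e=[10,24,18] → X
    (2,2)@(5, 5): e=[6,4,42] → X
    (3,2)@(7, 5): e=[2,-16,66] → .
    (1,3)@(3, 7): e=[18,12,22] → X
    (2,3)@(5, 7): e=[14,-8,46] → .
    (0,4)@(1, 9): e=[30,20,2] → X
    (1,4)@(3, 9): e=[26,0,26] → .  [on edge]
    (0,5)@(1, 11): e=[38,8,6] → X
    (1,5)@(3, 11): e=[34,-12,30] → .
    (0,6)@(1, 13): e=[46,-4,10] → .
  covered (6 px):
    . . . .
    . X . .
    . X X .
    . X . .
    X . . .
    X . . .
    . . . .
    . . . .
    . . . .
T1:
  2·area = 2  (B↔C swapped to make it positive)
  edge (6, 2)→(6, 4): d=(0,2) right/bottom  bias=-1
  edge (6, 4)→(5, 6): d=(-1,2) right/bottom  bias=-1
  edge (5, 6)→(6, 2): d=(1,-4) top-left  bias=+0
  covered (0 px):
    . . . .
    . . . .
    . . . .
    . . . .
    . . . .
    . . . .
    . . . .
    . . . .
    . . . .

Final: 6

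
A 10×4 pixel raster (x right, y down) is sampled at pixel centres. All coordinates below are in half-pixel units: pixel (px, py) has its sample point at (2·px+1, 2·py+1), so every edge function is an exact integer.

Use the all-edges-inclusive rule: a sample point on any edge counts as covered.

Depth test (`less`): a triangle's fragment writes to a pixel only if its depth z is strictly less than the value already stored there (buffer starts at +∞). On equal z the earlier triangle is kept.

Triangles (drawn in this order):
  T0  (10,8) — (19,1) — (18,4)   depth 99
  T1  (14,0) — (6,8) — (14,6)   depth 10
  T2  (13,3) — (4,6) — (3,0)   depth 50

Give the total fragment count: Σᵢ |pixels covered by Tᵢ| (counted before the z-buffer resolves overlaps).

T0:
  2·area = 20
  edge (10, 8)→(19, 1): d=(9,-7) inclusive
  edge (19, 1)→(18, 4): d=(-1,3) inclusive
  edge (18, 4)→(10, 8): d=(-8,4) inclusive
    (9,0)@(19, 1): e=[0,0,20] → #  [on edge]
    (8,1)@(17, 3): e=[4,4,12] → #
    (9,1)@(19, 3): e=[18,-2,4] → ·
    (7,2)@(15, 5): e=[8,8,4] → #
    (8,2)@(17, 5): e=[22,2,-4] → ·
    (7,3)@(15, 7): e=[26,6,-12] → ·
    (8,3)@(17, 7): e=[40,0,-20] → ·  [on edge]
  covered (3 px):
    · · · · · · · · · #
    · · · · · · · · # ·
    · · · · · · · # · ·
    · · · · · · · · · ·
T1:
  2·area = 48  (B↔C swapped to make it positive)
  edge (14, 0)→(14, 6): d=(0,6) inclusive
  edge (14, 6)→(6, 8): d=(-8,2) inclusive
  edge (6, 8)→(14, 0): d=(8,-8) inclusive
    (6,0)@(13, 1): e=[6,42,0] → #  [on edge]
    (7,0)@(15, 1): e=[-6,38,16] → ·
    (5,1)@(11, 3): e=[18,30,0] → #  [on edge]
    (7,1)@(15, 3): e=[-6,22,32] → ·
    (4,2)@(9, 5): e=[30,18,0] → #  [on edge]
    (7,2)@(15, 5): e=[-6,6,48] → ·
    (3,3)@(7, 7): e=[42,6,0] → #  [on edge]
    (5,3)@(11, 7): e=[18,-2,32] → ·
    (6,3)@(13, 7): e=[6,-6,48] → ·
  covered (8 px):
    · · · · · · # · · ·
    · · · · · # # · · ·
    · · · · # # # · · ·
    · · · # # · · · · ·
T2:
  2·area = 57
  edge (13, 3)→(4, 6): d=(-9,3) inclusive
  edge (4, 6)→(3, 0): d=(-1,-6) inclusive
  edge (3, 0)→(13, 3): d=(10,3) inclusive
    (2,0)@(5, 1): e=[42,11,4] → #
    (3,0)@(7, 1): e=[36,23,-2] → ·
    (9,0)@(19, 1): e=[0,95,-38] → ·  [on edge]
    (2,1)@(5, 3): e=[24,9,24] → #
    (3,1)@(7, 3): e=[18,21,18] → #
    (4,1)@(9, 3): e=[12,33,12] → #
    (5,1)@(11, 3): e=[6,45,6] → #
    (6,1)@(13, 3): e=[0,57,0] → #  [on edge]
    (7,1)@(15, 3): e=[-6,69,-6] → ·
    (2,2)@(5, 5): e=[6,7,44] → #
    (3,2)@(7, 5): e=[0,19,38] → #  [on edge]
    (4,2)@(9, 5): e=[-6,31,32] → ·
    (0,3)@(1, 7): e=[0,-19,76] → ·  [on edge]
  covered (8 px):
    · · # · · · · · · ·
    · · # # # # # · · ·
    · · # # · · · · · ·
    · · · · · · · · · ·

Result: 19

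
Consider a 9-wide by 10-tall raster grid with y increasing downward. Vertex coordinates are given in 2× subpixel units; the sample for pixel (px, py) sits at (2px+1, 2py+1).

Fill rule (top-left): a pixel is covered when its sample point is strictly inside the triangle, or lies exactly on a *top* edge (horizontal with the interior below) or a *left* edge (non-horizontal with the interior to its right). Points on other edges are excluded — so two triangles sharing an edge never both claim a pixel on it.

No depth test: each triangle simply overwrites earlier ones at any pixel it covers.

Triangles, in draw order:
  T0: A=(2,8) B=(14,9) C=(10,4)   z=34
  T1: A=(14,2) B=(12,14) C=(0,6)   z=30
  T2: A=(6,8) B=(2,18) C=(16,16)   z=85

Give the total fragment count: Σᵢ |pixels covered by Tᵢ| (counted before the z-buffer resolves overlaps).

T0:
  2·area = 56  (B↔C swapped to make it positive)
  edge (2, 8)→(10, 4): d=(8,-4) top-left  bias=+0
  edge (10, 4)→(14, 9): d=(4,5) right/bottom  bias=-1
  edge (14, 9)→(2, 8): d=(-12,-1) top-left  bias=+0
    (4,2)@(9, 5): e=[4,9,43] → #
    (5,2)@(11, 5): e=[12,-1,45] → ·
    (2,3)@(5, 7): e=[4,37,15] → #
    (3,3)@(7, 7): e=[12,27,17] → #
    (5,3)@(11, 7): e=[28,7,21] → #
    (6,3)@(13, 7): e=[36,-3,23] → ·
    (2,4)@(5, 9): e=[20,45,-9] → ·
    (3,4)@(7, 9): e=[28,35,-7] → ·
    (4,4)@(9, 9): e=[36,25,-5] → ·
    (5,4)@(11, 9): e=[44,15,-3] → ·
  covered (5 px):
    · · · · · · · · ·
    · · · · · · · · ·
    · · · · # · · · ·
    · · # # # # · · ·
    · · · · · · · · ·
    · · · · · · · · ·
    · · · · · · · · ·
    · · · · · · · · ·
    · · · · · · · · ·
    · · · · · · · · ·
T1:
  2·area = 160
  edge (14, 2)→(12, 14): d=(-2,12) right/bottom  bias=-1
  edge (12, 14)→(0, 6): d=(-12,-8) top-left  bias=+0
  edge (0, 6)→(14, 2): d=(14,-4) top-left  bias=+0
    (5,1)@(11, 3): e=[34,124,2] → #
    (6,1)@(13, 3): e=[10,140,10] → #
    (7,1)@(15, 3): e=[-14,156,18] → ·
    (2,2)@(5, 5): e=[102,52,6] → #
    (3,2)@(7, 5): e=[78,68,14] → #
    (4,2)@(9, 5): e=[54,84,22] → #
    (7,2)@(15, 5): e=[-18,132,46] → ·
    (1,3)@(3, 7): e=[122,12,26] → #
    (7,3)@(15, 7): e=[-22,108,74] → ·
    (1,4)@(3, 9): e=[118,-12,54] → ·
    (2,4)@(5, 9): e=[94,4,62] → #
    (6,4)@(13, 9): e=[-2,68,94] → ·
  covered (20 px):
    · · · · · · · · ·
    · · · · · # # · ·
    · · # # # # # · ·
    · # # # # # # · ·
    · · # # # # · · ·
    · · · · # # · · ·
    · · · · · # · · ·
    · · · · · · · · ·
    · · · · · · · · ·
    · · · · · · · · ·
T2:
  2·area = 132  (B↔C swapped to make it positive)
  edge (6, 8)→(16, 16): d=(10,8) right/bottom  bias=-1
  edge (16, 16)→(2, 18): d=(-14,2) right/bottom  bias=-1
  edge (2, 18)→(6, 8): d=(4,-10) top-left  bias=+0
    (3,4)@(7, 9): e=[2,116,14] → #
    (4,4)@(9, 9): e=[-14,112,34] → ·
    (2,5)@(5, 11): e=[38,92,2] → #
    (4,5)@(9, 11): e=[6,84,42] → #
    (5,5)@(11, 11): e=[-10,80,62] → ·
    (2,6)@(5, 13): e=[58,64,10] → #
    (5,6)@(11, 13): e=[10,52,70] → #
    (6,6)@(13, 13): e=[-6,48,90] → ·
    (2,7)@(5, 15): e=[78,36,18] → #
    (6,7)@(13, 15): e=[14,20,98] → #
    (7,7)@(15, 15): e=[-2,16,118] → ·
    (1,8)@(3, 17): e=[114,12,6] → #
    (4,8)@(9, 17): e=[66,0,66] → ·  [on edge]
  covered (16 px):
    · · · · · · · · ·
    · · · · · · · · ·
    · · · · · · · · ·
    · · · · · · · · ·
    · · · # · · · · ·
    · · # # # · · · ·
    · · # # # # · · ·
    · · # # # # # · ·
    · # # # · · · · ·
    · · · · · · · · ·

Answer: 41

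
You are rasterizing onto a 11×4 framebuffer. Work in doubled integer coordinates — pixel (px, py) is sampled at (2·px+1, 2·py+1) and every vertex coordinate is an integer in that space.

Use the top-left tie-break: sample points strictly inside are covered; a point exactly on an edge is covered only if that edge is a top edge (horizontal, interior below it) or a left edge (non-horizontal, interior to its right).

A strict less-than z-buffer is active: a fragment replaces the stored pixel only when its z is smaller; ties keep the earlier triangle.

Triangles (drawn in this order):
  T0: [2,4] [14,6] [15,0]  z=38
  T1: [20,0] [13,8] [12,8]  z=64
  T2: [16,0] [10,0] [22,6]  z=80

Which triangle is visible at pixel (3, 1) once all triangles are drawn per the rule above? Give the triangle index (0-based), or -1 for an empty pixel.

T0:
  2·area = 74  (B↔C swapped to make it positive)
  edge (2, 4)→(15, 0): d=(13,-4) top-left  bias=+0
  edge (15, 0)→(14, 6): d=(-1,6) right/bottom  bias=-1
  edge (14, 6)→(2, 4): d=(-12,-2) top-left  bias=+0
    (6,0)@(13, 1): e=[5,11,58] → #
    (7,0)@(15, 1): e=[13,-1,62] → ·
    (3,1)@(7, 3): e=[7,45,22] → #
    (4,1)@(9, 3): e=[15,33,26] → #
    (5,1)@(11, 3): e=[23,21,30] → #
    (7,1)@(15, 3): e=[39,-3,38] → ·
    (3,2)@(7, 5): e=[33,43,-2] → ·
    (4,2)@(9, 5): e=[41,31,2] → #
    (7,2)@(15, 5): e=[65,-5,14] → ·
    (4,3)@(9, 7): e=[67,29,-22] → ·
    (5,3)@(11, 7): e=[75,17,-18] → ·
    (6,3)@(13, 7): e=[83,5,-14] → ·
  covered (8 px):
    · · · · · · # · · · ·
    · · · # # # # · · · ·
    · · · · # # # · · · ·
    · · · · · · · · · · ·
T1:
  2·area = 8
  edge (20, 0)→(13, 8): d=(-7,8) right/bottom  bias=-1
  edge (13, 8)→(12, 8): d=(-1,0) right/bottom  bias=-1
  edge (12, 8)→(20, 0): d=(8,-8) top-left  bias=+0
    (9,0)@(19, 1): e=[1,7,0] → #  [on edge]
    (10,0)@(21, 1): e=[-15,7,16] → ·
    (8,1)@(17, 3): e=[3,5,0] → #  [on edge]
    (9,1)@(19, 3): e=[-13,5,16] → ·
    (7,2)@(15, 5): e=[5,3,0] → #  [on edge]
    (8,2)@(17, 5): e=[-11,3,16] → ·
    (6,3)@(13, 7): e=[7,1,0] → #  [on edge]
    (7,3)@(15, 7): e=[-9,1,16] → ·
  covered (4 px):
    · · · · · · · · · # ·
    · · · · · · · · # · ·
    · · · · · · · # · · ·
    · · · · · · # · · · ·
T2:
  2·area = 36  (B↔C swapped to make it positive)
  edge (16, 0)→(22, 6): d=(6,6) right/bottom  bias=-1
  edge (22, 6)→(10, 0): d=(-12,-6) top-left  bias=+0
  edge (10, 0)→(16, 0): d=(6,0) top-left  bias=+0
    (6,0)@(13, 1): e=[24,6,6] → #
    (7,0)@(15, 1): e=[12,18,6] → #
    (8,0)@(17, 1): e=[0,30,6] → ·  [on edge]
    (6,1)@(13, 3): e=[36,-18,18] → ·
    (7,1)@(15, 3): e=[24,-6,18] → ·
    (8,1)@(17, 3): e=[12,6,18] → #
    (9,1)@(19, 3): e=[0,18,18] → ·  [on edge]
    (8,2)@(17, 5): e=[24,-18,30] → ·
    (10,2)@(21, 5): e=[0,6,30] → ·  [on edge]
  covered (3 px):
    · · · · · · # # · · ·
    · · · · · · · · # · ·
    · · · · · · · · · · ·
    · · · · · · · · · · ·

Z-buffer (winner per pixel, '.' = empty):
  . . . . . . 0 2 . 1 .
  . . . 0 0 0 0 . 1 . .
  . . . . 0 0 0 1 . . .
  . . . . . . 1 . . . .

Result: 0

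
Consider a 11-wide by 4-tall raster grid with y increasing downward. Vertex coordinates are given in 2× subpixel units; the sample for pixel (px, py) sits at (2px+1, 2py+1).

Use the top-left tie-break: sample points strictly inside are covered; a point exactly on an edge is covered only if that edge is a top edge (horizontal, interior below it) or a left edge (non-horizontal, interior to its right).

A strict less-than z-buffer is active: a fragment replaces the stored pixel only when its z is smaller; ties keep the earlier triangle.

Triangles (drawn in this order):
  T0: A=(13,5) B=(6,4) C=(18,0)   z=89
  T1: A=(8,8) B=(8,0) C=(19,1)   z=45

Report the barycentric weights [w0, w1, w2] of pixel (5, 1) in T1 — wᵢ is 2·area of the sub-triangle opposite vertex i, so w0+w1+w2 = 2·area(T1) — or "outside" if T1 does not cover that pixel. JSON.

T0:
  2·area = 40
  edge (13, 5)→(6, 4): d=(-7,-1) top-left  bias=+0
  edge (6, 4)→(18, 0): d=(12,-4) top-left  bias=+0
  edge (18, 0)→(13, 5): d=(-5,5) right/bottom  bias=-1
    (7,0)@(15, 1): e=[30,0,10] → █  [on edge]
    (8,0)@(17, 1): e=[32,8,0] → ·  [on edge]
    (4,1)@(9, 3): e=[10,0,30] → █  [on edge]
    (5,1)@(11, 3): e=[12,8,20] → █
    (6,1)@(13, 3): e=[14,16,10] → █
    (7,1)@(15, 3): e=[16,24,0] → ·  [on edge]
    (1,2)@(3, 5): e=[-10,0,50] → ·  [on edge]
    (4,2)@(9, 5): e=[-4,24,20] → ·
    (5,2)@(11, 5): e=[-2,32,10] → ·
    (6,2)@(13, 5): e=[0,40,0] → ·  [on edge]
    (5,3)@(11, 7): e=[-16,56,0] → ·  [on edge]
  covered (4 px):
    · · · · · · · █ · · ·
    · · · · █ █ █ · · · ·
    · · · · · · · · · · ·
    · · · · · · · · · · ·
T1:
  2·area = 88
  edge (8, 8)→(8, 0): d=(0,-8) top-left  bias=+0
  edge (8, 0)→(19, 1): d=(11,1) right/bottom  bias=-1
  edge (19, 1)→(8, 8): d=(-11,7) right/bottom  bias=-1
    (4,0)@(9, 1): e=[8,10,70] → █
    (5,0)@(11, 1): e=[24,8,56] → █
    (6,0)@(13, 1): e=[40,6,42] → █
    (7,0)@(15, 1): e=[56,4,28] → █
    (8,0)@(17, 1): e=[72,2,14] → █
    (9,0)@(19, 1): e=[88,0,0] → ·  [on edge]
    (4,1)@(9, 3): e=[8,32,48] → █
    (8,1)@(17, 3): e=[72,24,-8] → ·
    (4,2)@(9, 5): e=[8,54,26] → █
    (6,2)@(13, 5): e=[40,50,-2] → ·
    (7,2)@(15, 5): e=[56,48,-16] → ·
    (4,3)@(9, 7): e=[8,76,4] → █
  covered (12 px):
    · · · · █ █ █ █ █ · ·
    · · · · █ █ █ █ · · ·
    · · · · █ █ · · · · ·
    · · · · █ · · · · · ·

Answer: [30,34,24]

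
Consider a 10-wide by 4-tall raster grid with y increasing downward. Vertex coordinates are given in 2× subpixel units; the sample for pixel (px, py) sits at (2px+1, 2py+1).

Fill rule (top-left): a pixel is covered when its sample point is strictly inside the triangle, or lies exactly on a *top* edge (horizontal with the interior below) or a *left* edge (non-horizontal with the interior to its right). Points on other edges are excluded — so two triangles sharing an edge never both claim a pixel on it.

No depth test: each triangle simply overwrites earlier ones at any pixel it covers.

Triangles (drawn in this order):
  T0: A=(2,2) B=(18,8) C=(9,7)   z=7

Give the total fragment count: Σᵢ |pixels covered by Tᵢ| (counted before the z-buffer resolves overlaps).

T0:
  2·area = 38
  edge (2, 2)→(18, 8): d=(16,6) right/bottom  bias=-1
  edge (18, 8)→(9, 7): d=(-9,-1) top-left  bias=+0
  edge (9, 7)→(2, 2): d=(-7,-5) top-left  bias=+0
    (3,2)@(7, 5): e=[18,16,4] → █
    (4,2)@(9, 5): e=[6,18,14] → █
    (5,2)@(11, 5): e=[-6,20,24] → ·
    (3,3)@(7, 7): e=[50,-2,-10] → ·
    (4,3)@(9, 7): e=[38,0,0] → █  [on edge]
    (5,3)@(11, 7): e=[26,2,10] → █
    (6,3)@(13, 7): e=[14,4,20] → █
    (7,3)@(15, 7): e=[2,6,30] → █
    (8,3)@(17, 7): e=[-10,8,40] → ·
  covered (6 px):
    · · · · · · · · · ·
    · · · · · · · · · ·
    · · · █ █ · · · · ·
    · · · · █ █ █ █ · ·

Answer: 6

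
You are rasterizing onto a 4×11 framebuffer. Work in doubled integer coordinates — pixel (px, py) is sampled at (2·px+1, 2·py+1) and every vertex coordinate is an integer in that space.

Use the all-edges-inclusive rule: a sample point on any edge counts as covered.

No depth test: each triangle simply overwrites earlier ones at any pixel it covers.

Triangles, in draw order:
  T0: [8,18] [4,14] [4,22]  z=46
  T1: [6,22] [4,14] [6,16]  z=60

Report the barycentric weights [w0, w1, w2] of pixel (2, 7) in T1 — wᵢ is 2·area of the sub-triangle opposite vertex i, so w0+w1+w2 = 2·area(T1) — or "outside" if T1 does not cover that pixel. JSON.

T0:
  2·area = 32  (B↔C swapped to make it positive)
  edge (8, 18)→(4, 22): d=(-4,4) inclusive
  edge (4, 22)→(4, 14): d=(0,-8) inclusive
  edge (4, 14)→(8, 18): d=(4,4) inclusive
    (0,5)@(1, 11): e=[56,-24,0] → .  [on edge]
    (1,6)@(3, 13): e=[40,-8,0] → .  [on edge]
    (2,7)@(5, 15): e=[24,8,0] → X  [on edge]
    (3,7)@(7, 15): e=[16,24,-8] → .
    (2,8)@(5, 17): e=[16,8,8] → X
    (3,8)@(7, 17): e=[8,24,0] → X  [on edge]
    (2,9)@(5, 19): e=[8,8,16] → X
    (3,9)@(7, 19): e=[0,24,8] → X  [on edge]
    (2,10)@(5, 21): e=[0,8,24] → X  [on edge]
    (3,10)@(7, 21): e=[-8,24,16] → .
  covered (6 px):
    . . . .
    . . . .
    . . . .
    . . . .
    . . . .
    . . . .
    . . . .
    . . X .
    . . X X
    . . X X
    . . X .
T1:
  2·area = 12
  edge (6, 22)→(4, 14): d=(-2,-8) inclusive
  edge (4, 14)→(6, 16): d=(2,2) inclusive
  edge (6, 16)→(6, 22): d=(0,6) inclusive
    (0,5)@(1, 11): e=[-18,0,30] → .  [on edge]
    (1,6)@(3, 13): e=[-6,0,18] → .  [on edge]
    (2,7)@(5, 15): e=[6,0,6] → X  [on edge]
    (3,7)@(7, 15): e=[22,-4,-6] → .
    (2,8)@(5, 17): e=[2,4,6] → X
    (3,8)@(7, 17): e=[18,0,-6] → .  [on edge]
    (2,9)@(5, 19): e=[-2,8,6] → .
  covered (2 px):
    . . . .
    . . . .
    . . . .
    . . . .
    . . . .
    . . . .
    . . . .
    . . X .
    . . X .
    . . . .
    . . . .

Final: [0,6,6]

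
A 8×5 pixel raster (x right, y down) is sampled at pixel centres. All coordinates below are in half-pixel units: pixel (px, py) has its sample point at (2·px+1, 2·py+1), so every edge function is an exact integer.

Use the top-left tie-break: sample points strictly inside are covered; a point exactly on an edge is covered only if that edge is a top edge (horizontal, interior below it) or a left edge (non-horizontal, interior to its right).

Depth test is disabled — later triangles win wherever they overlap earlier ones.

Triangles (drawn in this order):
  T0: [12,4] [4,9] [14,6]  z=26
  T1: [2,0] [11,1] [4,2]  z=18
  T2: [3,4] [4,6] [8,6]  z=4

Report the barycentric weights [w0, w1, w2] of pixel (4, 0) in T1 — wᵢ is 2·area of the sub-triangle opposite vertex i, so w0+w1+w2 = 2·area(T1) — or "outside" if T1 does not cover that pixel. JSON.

T0:
  2·area = 26  (B↔C swapped to make it positive)
  edge (12, 4)→(14, 6): d=(2,2) right/bottom  bias=-1
  edge (14, 6)→(4, 9): d=(-10,3) right/bottom  bias=-1
  edge (4, 9)→(12, 4): d=(8,-5) top-left  bias=+0
    (4,0)@(9, 1): e=[0,65,-39] → .  [on edge]
    (5,1)@(11, 3): e=[0,39,-13] → .  [on edge]
    (5,2)@(11, 5): e=[4,19,3] → X
    (6,2)@(13, 5): e=[0,13,13] → .  [on edge]
    (4,3)@(9, 7): e=[12,5,9] → X
    (5,3)@(11, 7): e=[8,-1,19] → .
    (7,3)@(15, 7): e=[0,-13,39] → .  [on edge]
    (4,4)@(9, 9): e=[16,-15,25] → .
  covered (2 px):
    . . . . . . . .
    . . . . . . . .
    . . . . . X . .
    . . . . X . . .
    . . . . . . . .
T1:
  2·area = 16
  edge (2, 0)→(11, 1): d=(9,1) right/bottom  bias=-1
  edge (11, 1)→(4, 2): d=(-7,1) right/bottom  bias=-1
  edge (4, 2)→(2, 0): d=(-2,-2) top-left  bias=+0
    (1,0)@(3, 1): e=[8,8,0] → X  [on edge]
    (2,0)@(5, 1): e=[6,6,4] → X
    (3,0)@(7, 1): e=[4,4,8] → X
    (4,0)@(9, 1): e=[2,2,12] → X
    (5,0)@(11, 1): e=[0,0,16] → .  [on edge]
    (1,1)@(3, 3): e=[26,-6,-4] → .
    (2,1)@(5, 3): e=[24,-8,0] → .  [on edge]
    (3,1)@(7, 3): e=[22,-10,4] → .
    (4,1)@(9, 3): e=[20,-12,8] → .
    (3,2)@(7, 5): e=[40,-24,0] → .  [on edge]
    (4,3)@(9, 7): e=[56,-40,0] → .  [on edge]
    (5,4)@(11, 9): e=[72,-56,0] → .  [on edge]
  covered (4 px):
    . X X X X . . .
    . . . . . . . .
    . . . . . . . .
    . . . . . . . .
    . . . . . . . .
T2:
  2·area = 8  (B↔C swapped to make it positive)
  edge (3, 4)→(8, 6): d=(5,2) right/bottom  bias=-1
  edge (8, 6)→(4, 6): d=(-4,0) right/bottom  bias=-1
  edge (4, 6)→(3, 4): d=(-1,-2) top-left  bias=+0
    (2,2)@(5, 5): e=[1,4,3] → X
    (3,2)@(7, 5): e=[-3,4,7] → .
    (2,3)@(5, 7): e=[11,-4,1] → .
  covered (1 px):
    . . . . . . . .
    . . . . . . . .
    . . X . . . . .
    . . . . . . . .
    . . . . . . . .

Final: [2,12,2]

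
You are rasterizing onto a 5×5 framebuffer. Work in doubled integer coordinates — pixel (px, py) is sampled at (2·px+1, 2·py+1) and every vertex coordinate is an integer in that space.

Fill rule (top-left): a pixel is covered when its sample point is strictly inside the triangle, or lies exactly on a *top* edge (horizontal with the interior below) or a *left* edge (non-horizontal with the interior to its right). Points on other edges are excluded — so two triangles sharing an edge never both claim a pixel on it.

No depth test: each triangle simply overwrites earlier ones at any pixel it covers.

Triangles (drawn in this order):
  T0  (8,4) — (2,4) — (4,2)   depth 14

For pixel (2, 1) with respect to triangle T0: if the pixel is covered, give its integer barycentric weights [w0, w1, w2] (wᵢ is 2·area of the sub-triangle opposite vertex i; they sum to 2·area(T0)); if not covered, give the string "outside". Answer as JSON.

T0:
  2·area = 12
  edge (8, 4)→(2, 4): d=(-6,0) right/bottom  bias=-1
  edge (2, 4)→(4, 2): d=(2,-2) top-left  bias=+0
  edge (4, 2)→(8, 4): d=(4,2) right/bottom  bias=-1
    (2,0)@(5, 1): e=[18,0,-6] → .  [on edge]
    (1,1)@(3, 3): e=[6,0,6] → X  [on edge]
    (2,1)@(5, 3): e=[6,4,2] → X
    (3,1)@(7, 3): e=[6,8,-2] → .
    (0,2)@(1, 5): e=[-6,0,18] → .  [on edge]
    (1,2)@(3, 5): e=[-6,4,14] → .
    (2,2)@(5, 5): e=[-6,8,10] → .
  covered (2 px):
    . . . . .
    . X X . .
    . . . . .
    . . . . .
    . . . . .

Result: [4,2,6]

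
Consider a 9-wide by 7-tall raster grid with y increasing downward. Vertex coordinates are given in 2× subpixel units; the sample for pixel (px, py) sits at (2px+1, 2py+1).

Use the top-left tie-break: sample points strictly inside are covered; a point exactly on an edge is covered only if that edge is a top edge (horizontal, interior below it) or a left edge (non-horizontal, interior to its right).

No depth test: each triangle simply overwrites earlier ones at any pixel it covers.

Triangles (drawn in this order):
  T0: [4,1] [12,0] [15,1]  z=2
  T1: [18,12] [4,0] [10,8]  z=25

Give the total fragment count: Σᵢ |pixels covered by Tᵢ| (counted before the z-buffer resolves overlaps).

T0:
  2·area = 11
  edge (4, 1)→(12, 0): d=(8,-1) top-left  bias=+0
  edge (12, 0)→(15, 1): d=(3,1) right/bottom  bias=-1
  edge (15, 1)→(4, 1): d=(-11,0) right/bottom  bias=-1
    (0,0)@(1, 1): e=[-3,14,0] → ·  [on edge]
    (1,0)@(3, 1): e=[-1,12,0] → ·  [on edge]
    (2,0)@(5, 1): e=[1,10,0] → ·  [on edge]
    (3,0)@(7, 1): e=[3,8,0] → ·  [on edge]
    (4,0)@(9, 1): e=[5,6,0] → ·  [on edge]
    (5,0)@(11, 1): e=[7,4,0] → ·  [on edge]
    (6,0)@(13, 1): e=[9,2,0] → ·  [on edge]
    (7,0)@(15, 1): e=[11,0,0] → ·  [on edge]
    (8,0)@(17, 1): e=[13,-2,0] → ·  [on edge]
  covered (0 px):
    · · · · · · · · ·
    · · · · · · · · ·
    · · · · · · · · ·
    · · · · · · · · ·
    · · · · · · · · ·
    · · · · · · · · ·
    · · · · · · · · ·
T1:
  2·area = 40  (B↔C swapped to make it positive)
  edge (18, 12)→(10, 8): d=(-8,-4) top-left  bias=+0
  edge (10, 8)→(4, 0): d=(-6,-8) top-left  bias=+0
  edge (4, 0)→(18, 12): d=(14,12) right/bottom  bias=-1
    (2,0)@(5, 1): e=[36,2,2] → █
    (3,0)@(7, 1): e=[44,18,-22] → ·
    (2,1)@(5, 3): e=[20,-10,30] → ·
    (3,1)@(7, 3): e=[28,6,6] → █
    (4,1)@(9, 3): e=[36,22,-18] → ·
    (3,2)@(7, 5): e=[12,-6,34] → ·
    (4,2)@(9, 5): e=[20,10,10] → █
    (5,2)@(11, 5): e=[28,26,-14] → ·
    (4,3)@(9, 7): e=[4,-2,38] → ·
    (5,3)@(11, 7): e=[12,14,14] → █
    (6,3)@(13, 7): e=[20,30,-10] → ·
    (5,4)@(11, 9): e=[-4,2,42] → ·
  covered (5 px):
    · · █ · · · · · ·
    · · · █ · · · · ·
    · · · · █ · · · ·
    · · · · · █ · · ·
    · · · · · · █ · ·
    · · · · · · · · ·
    · · · · · · · · ·

Final: 5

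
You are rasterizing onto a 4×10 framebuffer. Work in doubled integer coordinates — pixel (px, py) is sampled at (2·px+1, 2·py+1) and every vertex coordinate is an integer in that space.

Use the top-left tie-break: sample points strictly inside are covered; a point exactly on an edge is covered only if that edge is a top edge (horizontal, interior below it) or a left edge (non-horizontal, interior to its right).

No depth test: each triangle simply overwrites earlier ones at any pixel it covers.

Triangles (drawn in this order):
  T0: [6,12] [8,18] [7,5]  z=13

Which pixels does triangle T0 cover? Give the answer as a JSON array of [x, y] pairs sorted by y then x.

T0:
  2·area = 20  (B↔C swapped to make it positive)
  edge (6, 12)→(7, 5): d=(1,-7) top-left  bias=+0
  edge (7, 5)→(8, 18): d=(1,13) right/bottom  bias=-1
  edge (8, 18)→(6, 12): d=(-2,-6) top-left  bias=+0
    (1,1)@(3, 3): e=[-30,50,0] → .  [on edge]
    (3,2)@(7, 5): e=[0,0,20] → .  [on edge]
    (3,3)@(7, 7): e=[2,2,16] → X
    (2,4)@(5, 9): e=[-10,30,0] → .  [on edge]
    (3,4)@(7, 9): e=[4,4,12] → X
    (3,5)@(7, 11): e=[6,6,8] → X
    (3,6)@(7, 13): e=[8,8,4] → X
    (3,7)@(7, 15): e=[10,10,0] → X  [on edge]
    (3,8)@(7, 17): e=[12,12,-4] → .
    (2,9)@(5, 19): e=[0,40,-20] → .  [on edge]
  covered (5 px):
    . . . .
    . . . .
    . . . .
    . . . X
    . . . X
    . . . X
    . . . X
    . . . X
    . . . .
    . . . .

Final: [[3,3],[3,4],[3,5],[3,6],[3,7]]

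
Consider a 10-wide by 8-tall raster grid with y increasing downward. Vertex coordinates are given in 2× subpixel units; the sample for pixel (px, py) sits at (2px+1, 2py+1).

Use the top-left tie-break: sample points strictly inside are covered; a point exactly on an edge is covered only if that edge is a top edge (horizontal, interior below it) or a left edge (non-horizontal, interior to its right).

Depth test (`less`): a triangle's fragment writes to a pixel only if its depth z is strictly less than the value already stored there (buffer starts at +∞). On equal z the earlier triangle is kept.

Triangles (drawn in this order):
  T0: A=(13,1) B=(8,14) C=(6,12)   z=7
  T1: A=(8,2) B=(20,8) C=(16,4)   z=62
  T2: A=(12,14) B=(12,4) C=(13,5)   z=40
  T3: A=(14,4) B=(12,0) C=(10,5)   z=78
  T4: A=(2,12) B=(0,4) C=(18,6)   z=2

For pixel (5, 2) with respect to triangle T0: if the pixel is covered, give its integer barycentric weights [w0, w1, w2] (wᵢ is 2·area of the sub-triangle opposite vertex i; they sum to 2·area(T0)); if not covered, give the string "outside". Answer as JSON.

T0:
  2·area = 36
  edge (13, 1)→(8, 14): d=(-5,13) right/bottom  bias=-1
  edge (8, 14)→(6, 12): d=(-2,-2) top-left  bias=+0
  edge (6, 12)→(13, 1): d=(7,-11) top-left  bias=+0
    (6,0)@(13, 1): e=[0,36,0] → ·  [on edge]
    (5,2)@(11, 5): e=[6,24,6] → #
    (6,2)@(13, 5): e=[-20,28,28] → ·
    (0,3)@(1, 7): e=[126,0,-90] → ·  [on edge]
    (5,3)@(11, 7): e=[-4,20,20] → ·
    (1,4)@(3, 9): e=[90,0,-54] → ·  [on edge]
    (4,4)@(9, 9): e=[12,12,12] → #
    (5,4)@(11, 9): e=[-14,16,34] → ·
    (2,5)@(5, 11): e=[54,0,-18] → ·  [on edge]
    (3,5)@(7, 11): e=[28,4,4] → #
    (5,5)@(11, 11): e=[-24,12,48] → ·
    (3,6)@(7, 13): e=[18,0,18] → #  [on edge]
    (4,7)@(9, 15): e=[-18,0,54] → ·  [on edge]
  covered (5 px):
    · · · · · · · · · ·
    · · · · · · · · · ·
    · · · · · # · · · ·
    · · · · · · · · · ·
    · · · · # · · · · ·
    · · · # # · · · · ·
    · · · # · · · · · ·
    · · · · · · · · · ·
T1:
  2·area = 24  (B↔C swapped to make it positive)
  edge (8, 2)→(16, 4): d=(8,2) right/bottom  bias=-1
  edge (16, 4)→(20, 8): d=(4,4) right/bottom  bias=-1
  edge (20, 8)→(8, 2): d=(-12,-6) top-left  bias=+0
    (6,0)@(13, 1): e=[-18,0,42] → ·  [on edge]
    (5,1)@(11, 3): e=[2,16,6] → #
    (6,1)@(13, 3): e=[-2,8,18] → ·
    (7,1)@(15, 3): e=[-6,0,30] → ·  [on edge]
    (5,2)@(11, 5): e=[18,24,-18] → ·
    (7,2)@(15, 5): e=[10,8,6] → #
    (8,2)@(17, 5): e=[6,0,18] → ·  [on edge]
    (7,3)@(15, 7): e=[26,16,-18] → ·
    (9,3)@(19, 7): e=[18,0,6] → ·  [on edge]
  covered (2 px):
    · · · · · · · · · ·
    · · · · · # · · · ·
    · · · · · · · # · ·
    · · · · · · · · · ·
    · · · · · · · · · ·
    · · · · · · · · · ·
    · · · · · · · · · ·
    · · · · · · · · · ·
T2:
  2·area = 10
  edge (12, 14)→(12, 4): d=(0,-10) top-left  bias=+0
  edge (12, 4)→(13, 5): d=(1,1) right/bottom  bias=-1
  edge (13, 5)→(12, 14): d=(-1,9) right/bottom  bias=-1
    (4,0)@(9, 1): e=[-30,0,40] → ·  [on edge]
    (5,1)@(11, 3): e=[-10,0,20] → ·  [on edge]
    (6,2)@(13, 5): e=[10,0,0] → ·  [on edge]
    (7,3)@(15, 7): e=[30,0,-20] → ·  [on edge]
    (8,4)@(17, 9): e=[50,0,-40] → ·  [on edge]
    (9,5)@(19, 11): e=[70,0,-60] → ·  [on edge]
  covered (0 px):
    · · · · · · · · · ·
    · · · · · · · · · ·
    · · · · · · · · · ·
    · · · · · · · · · ·
    · · · · · · · · · ·
    · · · · · · · · · ·
    · · · · · · · · · ·
    · · · · · · · · · ·
T3:
  2·area = 18  (B↔C swapped to make it positive)
  edge (14, 4)→(10, 5): d=(-4,1) right/bottom  bias=-1
  edge (10, 5)→(12, 0): d=(2,-5) top-left  bias=+0
  edge (12, 0)→(14, 4): d=(2,4) right/bottom  bias=-1
    (5,1)@(11, 3): e=[7,1,10] → #
    (6,1)@(13, 3): e=[5,11,2] → #
    (7,1)@(15, 3): e=[3,21,-6] → ·
    (5,2)@(11, 5): e=[-1,5,14] → ·
    (6,2)@(13, 5): e=[-3,15,6] → ·
  covered (2 px):
    · · · · · · · · · ·
    · · · · · # # · · ·
    · · · · · · · · · ·
    · · · · · · · · · ·
    · · · · · · · · · ·
    · · · · · · · · · ·
    · · · · · · · · · ·
    · · · · · · · · · ·
T4:
  2·area = 140
  edge (2, 12)→(0, 4): d=(-2,-8) top-left  bias=+0
  edge (0, 4)→(18, 6): d=(18,2) right/bottom  bias=-1
  edge (18, 6)→(2, 12): d=(-16,6) right/bottom  bias=-1
    (0,2)@(1, 5): e=[6,16,118] → #
    (1,2)@(3, 5): e=[22,12,106] → #
    (2,2)@(5, 5): e=[38,8,94] → #
    (3,2)@(7, 5): e=[54,4,82] → #
    (4,2)@(9, 5): e=[70,0,70] → ·  [on edge]
    (0,3)@(1, 7): e=[2,52,86] → #
    (4,3)@(9, 7): e=[66,36,38] → #
    (5,3)@(11, 7): e=[82,32,26] → #
    (6,3)@(13, 7): e=[98,28,14] → #
    (7,3)@(15, 7): e=[114,24,2] → #
    (8,3)@(17, 7): e=[130,20,-10] → ·
    (0,4)@(1, 9): e=[-2,88,54] → ·
  covered (17 px):
    · · · · · · · · · ·
    · · · · · · · · · ·
    # # # # · · · · · ·
    # # # # # # # # · ·
    · # # # # · · · · ·
    · # · · · · · · · ·
    · · · · · · · · · ·
    · · · · · · · · · ·

Answer: [24,6,6]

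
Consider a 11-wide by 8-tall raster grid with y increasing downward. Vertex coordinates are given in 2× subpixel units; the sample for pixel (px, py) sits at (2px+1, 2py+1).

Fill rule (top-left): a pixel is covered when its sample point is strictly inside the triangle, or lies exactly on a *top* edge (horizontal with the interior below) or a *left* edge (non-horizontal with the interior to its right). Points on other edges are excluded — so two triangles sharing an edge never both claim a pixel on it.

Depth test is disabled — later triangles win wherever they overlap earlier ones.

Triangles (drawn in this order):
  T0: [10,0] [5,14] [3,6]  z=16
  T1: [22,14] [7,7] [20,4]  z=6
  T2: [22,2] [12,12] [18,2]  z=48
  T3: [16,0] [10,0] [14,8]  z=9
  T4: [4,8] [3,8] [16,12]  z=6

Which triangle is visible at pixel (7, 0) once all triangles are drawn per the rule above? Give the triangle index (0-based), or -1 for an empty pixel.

T0:
  2·area = 68
  edge (10, 0)→(5, 14): d=(-5,14) right/bottom  bias=-1
  edge (5, 14)→(3, 6): d=(-2,-8) top-left  bias=+0
  edge (3, 6)→(10, 0): d=(7,-6) top-left  bias=+0
    (4,0)@(9, 1): e=[9,58,1] → #
    (5,0)@(11, 1): e=[-19,74,13] → ·
    (3,1)@(7, 3): e=[27,38,3] → #
    (4,1)@(9, 3): e=[-1,54,15] → ·
    (2,2)@(5, 5): e=[45,18,5] → #
    (4,2)@(9, 5): e=[-11,50,29] → ·
    (2,3)@(5, 7): e=[35,14,19] → #
    (4,3)@(9, 7): e=[-21,46,43] → ·
    (2,4)@(5, 9): e=[25,10,33] → #
    (3,4)@(7, 9): e=[-3,26,45] → ·
    (2,5)@(5, 11): e=[15,6,47] → #
    (3,5)@(7, 11): e=[-13,22,59] → ·
  covered (9 px):
    · · · · # · · · · · ·
    · · · # · · · · · · ·
    · · # # · · · · · · ·
    · · # # · · · · · · ·
    · · # · · · · · · · ·
    · · # · · · · · · · ·
    · · # · · · · · · · ·
    · · · · · · · · · · ·
T1:
  2·area = 136
  edge (22, 14)→(7, 7): d=(-15,-7) top-left  bias=+0
  edge (7, 7)→(20, 4): d=(13,-3) top-left  bias=+0
  edge (20, 4)→(22, 14): d=(2,10) right/bottom  bias=-1
    (8,2)@(17, 5): e=[100,4,32] → #
    (9,2)@(19, 5): e=[114,10,12] → #
    (10,2)@(21, 5): e=[128,16,-8] → ·
    (3,3)@(7, 7): e=[0,0,136] → #  [on edge]
    (4,3)@(9, 7): e=[14,6,116] → #
    (5,3)@(11, 7): e=[28,12,96] → #
    (6,3)@(13, 7): e=[42,18,76] → #
    (7,3)@(15, 7): e=[56,24,56] → #
    (10,3)@(21, 7): e=[98,42,-4] → ·
    (3,4)@(7, 9): e=[-30,26,140] → ·
    (4,4)@(9, 9): e=[-16,32,120] → ·
    (5,4)@(11, 9): e=[-2,38,100] → ·
    (10,4)@(21, 9): e=[68,68,0] → ·  [on edge]
  covered (17 px):
    · · · · · · · · · · ·
    · · · · · · · · · · ·
    · · · · · · · · # # ·
    · · · # # # # # # # ·
    · · · · · · # # # # ·
    · · · · · · · · # # #
    · · · · · · · · · · #
    · · · · · · · · · · ·
T2:
  2·area = 40
  edge (22, 2)→(12, 12): d=(-10,10) right/bottom  bias=-1
  edge (12, 12)→(18, 2): d=(6,-10) top-left  bias=+0
  edge (18, 2)→(22, 2): d=(4,0) top-left  bias=+0
    (9,1)@(19, 3): e=[20,16,4] → #
    (10,1)@(21, 3): e=[0,36,4] → ·  [on edge]
    (8,2)@(17, 5): e=[20,8,12] → #
    (9,2)@(19, 5): e=[0,28,12] → ·  [on edge]
    (7,3)@(15, 7): e=[20,0,20] → #  [on edge]
    (8,3)@(17, 7): e=[0,20,20] → ·  [on edge]
    (7,4)@(15, 9): e=[0,12,28] → ·  [on edge]
    (6,5)@(13, 11): e=[0,4,36] → ·  [on edge]
    (5,6)@(11, 13): e=[0,-4,44] → ·  [on edge]
    (4,7)@(9, 15): e=[0,-12,52] → ·  [on edge]
  covered (3 px):
    · · · · · · · · · · ·
    · · · · · · · · · # ·
    · · · · · · · · # · ·
    · · · · · · · # · · ·
    · · · · · · · · · · ·
    · · · · · · · · · · ·
    · · · · · · · · · · ·
    · · · · · · · · · · ·
T3:
  2·area = 48  (B↔C swapped to make it positive)
  edge (16, 0)→(14, 8): d=(-2,8) right/bottom  bias=-1
  edge (14, 8)→(10, 0): d=(-4,-8) top-left  bias=+0
  edge (10, 0)→(16, 0): d=(6,0) top-left  bias=+0
    (5,0)@(11, 1): e=[38,4,6] → #
    (6,0)@(13, 1): e=[22,20,6] → #
    (7,0)@(15, 1): e=[6,36,6] → #
    (8,0)@(17, 1): e=[-10,52,6] → ·
    (5,1)@(11, 3): e=[34,-4,18] → ·
    (6,1)@(13, 3): e=[18,12,18] → #
    (8,1)@(17, 3): e=[-14,44,18] → ·
    (6,2)@(13, 5): e=[14,4,30] → #
    (7,2)@(15, 5): e=[-2,20,30] → ·
    (6,3)@(13, 7): e=[10,-4,42] → ·
  covered (6 px):
    · · · · · # # # · · ·
    · · · · · · # # · · ·
    · · · · · · # · · · ·
    · · · · · · · · · · ·
    · · · · · · · · · · ·
    · · · · · · · · · · ·
    · · · · · · · · · · ·
    · · · · · · · · · · ·
T4:
  2·area = 4  (B↔C swapped to make it positive)
  edge (4, 8)→(16, 12): d=(12,4) right/bottom  bias=-1
  edge (16, 12)→(3, 8): d=(-13,-4) top-left  bias=+0
  edge (3, 8)→(4, 8): d=(1,0) top-left  bias=+0
    (0,3)@(1, 7): e=[0,5,-1] → ·  [on edge]
    (3,4)@(7, 9): e=[0,3,1] → ·  [on edge]
    (6,5)@(13, 11): e=[0,1,3] → ·  [on edge]
    (9,6)@(19, 13): e=[0,-1,5] → ·  [on edge]
  covered (0 px):
    · · · · · · · · · · ·
    · · · · · · · · · · ·
    · · · · · · · · · · ·
    · · · · · · · · · · ·
    · · · · · · · · · · ·
    · · · · · · · · · · ·
    · · · · · · · · · · ·
    · · · · · · · · · · ·

Z-buffer (winner per pixel, '.' = empty):
  . . . . 0 3 3 3 . . .
  . . . 0 . . 3 3 . 2 .
  . . 0 0 . . 3 . 2 1 .
  . . 0 1 1 1 1 2 1 1 .
  . . 0 . . . 1 1 1 1 .
  . . 0 . . . . . 1 1 1
  . . 0 . . . . . . . 1
  . . . . . . . . . . .

Answer: 3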